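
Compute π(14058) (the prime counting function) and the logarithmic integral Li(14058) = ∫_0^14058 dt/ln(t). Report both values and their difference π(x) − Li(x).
π(14058) = 1658;  Li(14058) ≈ 1678.33;  π(x) − Li(x) ≈ -20.33.

Direct count of primes ≤ 14058 gives π(14058) = 1658. Numerical evaluation of the logarithmic integral gives Li(14058) ≈ 1678.33. The difference π(x) − Li(x) ≈ -20.33 is typically negative for small/moderate x (Li(x) overestimates), though Littlewood's theorem shows this sign changes infinitely often.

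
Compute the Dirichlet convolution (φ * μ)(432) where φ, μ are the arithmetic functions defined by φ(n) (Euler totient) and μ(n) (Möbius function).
(φ * μ)(432) = 48

Divisors of 432: [1, 2, 3, 4, 6, 8, 9, 12, 16, 18, 24, 27, 36, 48, 54, 72, 108, 144, 216, 432]. For each d | 432:
  d = 1: φ(1) · μ(432/1) = 1 · 0 = 0
  d = 2: φ(2) · μ(432/2) = 1 · 0 = 0
  d = 3: φ(3) · μ(432/3) = 2 · 0 = 0
  d = 4: φ(4) · μ(432/4) = 2 · 0 = 0
  d = 6: φ(6) · μ(432/6) = 2 · 0 = 0
  d = 8: φ(8) · μ(432/8) = 4 · 0 = 0
  d = 9: φ(9) · μ(432/9) = 6 · 0 = 0
  d = 12: φ(12) · μ(432/12) = 4 · 0 = 0
  d = 16: φ(16) · μ(432/16) = 8 · 0 = 0
  d = 18: φ(18) · μ(432/18) = 6 · 0 = 0
  d = 24: φ(24) · μ(432/24) = 8 · 0 = 0
  d = 27: φ(27) · μ(432/27) = 18 · 0 = 0
  d = 36: φ(36) · μ(432/36) = 12 · 0 = 0
  d = 48: φ(48) · μ(432/48) = 16 · 0 = 0
  d = 54: φ(54) · μ(432/54) = 18 · 0 = 0
  d = 72: φ(72) · μ(432/72) = 24 · 1 = 24
  d = 108: φ(108) · μ(432/108) = 36 · 0 = 0
  d = 144: φ(144) · μ(432/144) = 48 · -1 = -48
  d = 216: φ(216) · μ(432/216) = 72 · -1 = -72
  d = 432: φ(432) · μ(432/432) = 144 · 1 = 144
Summing: (φ * μ)(432) = 0 + 0 + 0 + 0 + 0 + 0 + 0 + 0 + 0 + 0 + 0 + 0 + 0 + 0 + 0 + 24 + 0 + -48 + -72 + 144 = 48.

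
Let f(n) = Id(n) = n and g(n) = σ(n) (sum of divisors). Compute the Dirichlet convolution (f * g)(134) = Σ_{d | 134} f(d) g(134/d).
(Id * σ)(134) = 675

Divisors of 134: [1, 2, 67, 134]. For each d | 134:
  d = 1: Id(1) · σ(134/1) = 1 · 204 = 204
  d = 2: Id(2) · σ(134/2) = 2 · 68 = 136
  d = 67: Id(67) · σ(134/67) = 67 · 3 = 201
  d = 134: Id(134) · σ(134/134) = 134 · 1 = 134
Summing: (Id * σ)(134) = 204 + 136 + 201 + 134 = 675.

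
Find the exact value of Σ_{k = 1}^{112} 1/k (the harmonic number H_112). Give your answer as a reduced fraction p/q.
H_112 = 815184434573383335650686014939192934428778620497/153803387341307877636928566091115101174034840640

Direct summation: H_112 = 1 + 1/2 + ... + 1/112. The least common denominator is lcm(1, ..., 112) = 8459186303771933270031071135011330564571916235200; over this denominator the numerator is 8459186303771933270031071135011330564571916235200 + 4229593151885966635015535567505665282285958117600 + 2819728767923977756677023711670443521523972078400 + 2114796575942983317507767783752832641142979058800 + 1691837260754386654006214227002266112914383247040 + 1409864383961988878338511855835221760761986039200 + 1208455186253133324290153019287332937795988033600 + 1057398287971491658753883891876416320571489529400 + 939909589307992585559007903890147840507990692800 + 845918630377193327003107113501133056457191623520 + 769016936706539388184642830455575505870174203200 + 704932191980994439169255927917610880380993019600 + 650706638751687174617774702693179274197839710400 + 604227593126566662145076509643666468897994016800 + 563945753584795551335404742334088704304794415680 + 528699143985745829376941945938208160285744764700 + 497599194339525486472415949118313562621877425600 + 469954794653996292779503951945073920253995346400 + 445220331777470172106898480790070029714311380800 + 422959315188596663501553556750566528228595811760 + 402818395417711108096717673095777645931996011200 + 384508468353269694092321415227787752935087101600 + 367790708859649272610046571087449154981387662400 + 352466095990497219584627963958805440190496509800 + 338367452150877330801242845400453222582876649408 + 325353319375843587308887351346589637098919855200 + 313303196435997528519669301296715946835996897600 + 302113796563283331072538254821833234448997008400 + 291696079440411492070036935690045881536962628800 + 281972876792397775667702371167044352152397207840 + 272876977541030105484873262419720340792642459200 + 264349571992872914688470972969104080142872382350 + 256338978902179796061547610151858501956724734400 + 248799597169762743236207974559156781310938712800 + 241691037250626664858030603857466587559197606720 + 234977397326998146389751975972536960126997673200 + 228626656858700899190028949594900826069511249600 + 222610165888735086053449240395035014857155690400 + 216902212917229058205924900897726424732613236800 + 211479657594298331750776778375283264114297905880 + 206321617165169104147099295975886111331022347200 + 201409197708855554048358836547888822965998005600 + 196725262878417052791420258953751873594695726400 + 192254234176634847046160707613893876467543550800 + 187981917861598517111801580778029568101598138560 + 183895354429824636305023285543724577490693831200 + 179982687314296452553852577340666607756849281600 + 176233047995248609792313981979402720095248254900 + 172636455179019046327164717041047562542284004800 + 169183726075438665400621422700226611291438324704 + 165866398113175162157471983039437854207292475200 + 162676659687921793654443675673294818549459927600 + 159607288750413835283605115754930765369281438400 + 156651598217998764259834650648357973417998448800 + 153803387341307877636928566091115101174034840640 + 151056898281641665536269127410916617224498504200 + 148406777259156724035632826930023343238103793600 + 145848039720205746035018467845022940768481314400 + 143376039046981919831035103983242890924947732800 + 140986438396198887833851185583522176076198603920 + 138675185307736610984115920246087386304457643200 + 136438488770515052742436631209860170396321229600 + 134272798472570369365572557698592548643998670400 + 132174785996436457344235486484552040071436191175 + 130141327750337434923554940538635854839567942080 + 128169489451089898030773805075929250978362367200 + 126256511996596018955687628880766127829431585600 + 124399798584881371618103987279578390655469356400 + 122596902953216424203348857029149718327129220800 + 120845518625313332429015301928733293779598803360 + 119143469067210327746916494859314514993970651200 + 117488698663499073194875987986268480063498836600 + 115879264435231962603165358013853843350300222400 + 114313328429350449595014474797450413034755624800 + 112789150716959110267080948466817740860958883136 + 111305082944367543026724620197517507428577845200 + 109859562386648484026377547207939357981453457600 + 108451106458614529102962450448863212366306618400 + 107078307642682699620646470063434564108505268800 + 105739828797149165875388389187641632057148952940 + 104434398811999176173223100432238648945332299200 + 103160808582584552073549647987943055665511173600 + 101917907274360641807603266686883500777974894400 + 100704598854427777024179418273944411482999002800 + 99519838867905097294483189823662712524375485120 + 98362631439208526395710129476875936797347863200 + 97232026480137164023345645230015293845654209600 + 96127117088317423523080353806946938233771775400 + 95047037121032958090236754325970006343504676800 + 93990958930799258555900790389014784050799069280 + 92958091250241024945396386099025610599691387200 + 91947677214912318152511642771862288745346915600 + 90958992513676701828291087473240113597547486400 + 89991343657148226276926288670333303878424640800 + 89044066355494034421379696158014005942862276160 + 88116523997624304896156990989701360047624127450 + 87208106224452920309598671494962170768782641600 + 86318227589509523163582358520523781271142002400 + 85446326300726598687182536717286167318908244800 + 84591863037719332700310711350113305645719162352 + 83754319839326071980505654802092381827444715200 + 82933199056587581078735991519718927103646237600 + 82128022366717798738165739174867287034678798400 + 81338329843960896827221837836647409274729963800 + 80563679083542221619343534619155529186399202240 + 79803644375206917641802557877465382684640719200 + 79057815923102180093748328364591874435251553600 + 78325799108999382129917325324178986708999224400 + 77607213796072782293863037935883766647448772800 + 76901693670653938818464283045557550587017420320 + 76208885619566966396676316531633608689837083200 + 75528449140820832768134563705458308612249252100 = 44835143901536083460787730821655611393582824127335, so H_112 = 44835143901536083460787730821655611393582824127335/8459186303771933270031071135011330564571916235200; reducing by gcd(44835143901536083460787730821655611393582824127335, 8459186303771933270031071135011330564571916235200) = 55 gives 815184434573383335650686014939192934428778620497/153803387341307877636928566091115101174034840640 ≈ 5.30017. (The PNT-adjacent estimate ln(112) + γ ≈ 5.29571 matches within O(1/n).)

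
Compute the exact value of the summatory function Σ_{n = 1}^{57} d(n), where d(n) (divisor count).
Σ_{n ≤ 57} d(n) = 243

Compute d(n) for each 1 ≤ n ≤ 57: d(1) = 1, d(2) = 2, d(3) = 2, d(4) = 3, d(5) = 2, d(6) = 4, d(7) = 2, d(8) = 4, d(9) = 3, d(10) = 4, d(11) = 2, d(12) = 6, d(13) = 2, d(14) = 4, d(15) = 4, d(16) = 5, d(17) = 2, d(18) = 6, d(19) = 2, d(20) = 6, d(21) = 4, d(22) = 4, d(23) = 2, d(24) = 8, d(25) = 3, d(26) = 4, d(27) = 4, d(28) = 6, d(29) = 2, d(30) = 8, d(31) = 2, d(32) = 6, d(33) = 4, d(34) = 4, d(35) = 4, d(36) = 9, d(37) = 2, d(38) = 4, d(39) = 4, d(40) = 8, d(41) = 2, d(42) = 8, d(43) = 2, d(44) = 6, d(45) = 6, d(46) = 4, d(47) = 2, d(48) = 10, d(49) = 3, d(50) = 6, d(51) = 4, d(52) = 6, d(53) = 2, d(54) = 8, d(55) = 4, d(56) = 8, d(57) = 4. Summing all 57 values: 243. (Dirichlet's divisor formula: Σ_{n ≤ x} d(n) = x ln(x) + (2γ − 1) x + O(√x). For x = 57, the asymptotic estimate is ≈ 239.26.)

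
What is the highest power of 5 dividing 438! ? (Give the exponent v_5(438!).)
v_5(438!) = 107

Legendre's formula: v_p(n!) = Σ_{k ≥ 1} ⌊n / p^k⌋. For p = 5, n = 438, the terms are:
  ⌊438/5^1⌋ = ⌊438/5⌋ = 87
  ⌊438/5^2⌋ = ⌊438/25⌋ = 17
  ⌊438/5^3⌋ = ⌊438/125⌋ = 3
(the next term ⌊438/5^4⌋ = 0, terminating the sum). Summing: v_5(438!) = 87 + 17 + 3 = 107.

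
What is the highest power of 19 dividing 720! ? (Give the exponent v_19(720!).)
v_19(720!) = 38

Legendre's formula: v_p(n!) = Σ_{k ≥ 1} ⌊n / p^k⌋. For p = 19, n = 720, the terms are:
  ⌊720/19^1⌋ = ⌊720/19⌋ = 37
  ⌊720/19^2⌋ = ⌊720/361⌋ = 1
(the next term ⌊720/19^3⌋ = 0, terminating the sum). Summing: v_19(720!) = 37 + 1 = 38.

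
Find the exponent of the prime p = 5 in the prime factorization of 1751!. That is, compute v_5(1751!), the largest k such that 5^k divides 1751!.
v_5(1751!) = 436

Legendre's formula: v_p(n!) = Σ_{k ≥ 1} ⌊n / p^k⌋. For p = 5, n = 1751, the terms are:
  ⌊1751/5^1⌋ = ⌊1751/5⌋ = 350
  ⌊1751/5^2⌋ = ⌊1751/25⌋ = 70
  ⌊1751/5^3⌋ = ⌊1751/125⌋ = 14
  ⌊1751/5^4⌋ = ⌊1751/625⌋ = 2
(the next term ⌊1751/5^5⌋ = 0, terminating the sum). Summing: v_5(1751!) = 350 + 70 + 14 + 2 = 436.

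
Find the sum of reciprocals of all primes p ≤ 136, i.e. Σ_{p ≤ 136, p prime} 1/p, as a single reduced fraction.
Σ 1/p = 980956909242278731029785409368357903506317057050081/525896479052627740771371797072411912900610967452630

π(136) = 32, so the primes ≤ 136 are [2, 3, 5, 7, 11, 13, 17, 19, 23, 29, 31, 37, 41, 43, 47, 53, 59, 61, 67, 71, 73, 79, 83, 89, 97, 101, 103, 107, 109, 113, 127, 131]. Summing 1/p over these primes: 980956909242278731029785409368357903506317057050081/525896479052627740771371797072411912900610967452630 ≈ 1.8653. Mertens estimate ln ln(136) + 0.2615 ≈ 1.8533.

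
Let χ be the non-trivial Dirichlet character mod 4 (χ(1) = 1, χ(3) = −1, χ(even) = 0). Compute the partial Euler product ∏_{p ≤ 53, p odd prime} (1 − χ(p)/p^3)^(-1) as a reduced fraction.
∏ = 825131832927904152751703886265311831503045/851571808026684219819301170519057245405184

The odd primes p ≤ 53 are [3, 5, 7, 11, 13, 17, 19, 23, 29, 31, 37, 41, 43, 47, 53]. For each, χ(p) = 1 if p ≡ 1 mod 4, χ(p) = −1 if p ≡ 3 mod 4. Taking (1 − χ(p)/p^3)^(-1) = p^3/(p^3 − χ(p)): (1 − (-1)/3^3)^(-1) · (1 − (1)/5^3)^(-1) · (1 − (-1)/7^3)^(-1) · (1 − (-1)/11^3)^(-1) · (1 − (1)/13^3)^(-1) · (1 − (1)/17^3)^(-1) · (1 − (-1)/19^3)^(-1) · (1 − (-1)/23^3)^(-1) · (1 − (1)/29^3)^(-1) · (1 − (-1)/31^3)^(-1) · (1 − (1)/37^3)^(-1) · (1 − (1)/41^3)^(-1) · (1 − (-1)/43^3)^(-1) · (1 − (-1)/47^3)^(-1) · (1 − (1)/53^3)^(-1) = 825131832927904152751703886265311831503045/851571808026684219819301170519057245405184.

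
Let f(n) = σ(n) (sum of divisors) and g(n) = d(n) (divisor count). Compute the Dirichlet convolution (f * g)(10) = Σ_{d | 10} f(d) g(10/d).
(σ * d)(10) = 40

Divisors of 10: [1, 2, 5, 10]. For each d | 10:
  d = 1: σ(1) · d(10/1) = 1 · 4 = 4
  d = 2: σ(2) · d(10/2) = 3 · 2 = 6
  d = 5: σ(5) · d(10/5) = 6 · 2 = 12
  d = 10: σ(10) · d(10/10) = 18 · 1 = 18
Summing: (σ * d)(10) = 4 + 6 + 12 + 18 = 40.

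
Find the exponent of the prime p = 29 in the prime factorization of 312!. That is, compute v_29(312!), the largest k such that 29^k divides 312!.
v_29(312!) = 10

Legendre's formula: v_p(n!) = Σ_{k ≥ 1} ⌊n / p^k⌋. For p = 29, n = 312, the terms are:
  ⌊312/29^1⌋ = ⌊312/29⌋ = 10
(the next term ⌊312/29^2⌋ = 0, terminating the sum). Summing: v_29(312!) = 10 = 10.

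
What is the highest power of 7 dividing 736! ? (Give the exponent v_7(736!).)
v_7(736!) = 122

Legendre's formula: v_p(n!) = Σ_{k ≥ 1} ⌊n / p^k⌋. For p = 7, n = 736, the terms are:
  ⌊736/7^1⌋ = ⌊736/7⌋ = 105
  ⌊736/7^2⌋ = ⌊736/49⌋ = 15
  ⌊736/7^3⌋ = ⌊736/343⌋ = 2
(the next term ⌊736/7^4⌋ = 0, terminating the sum). Summing: v_7(736!) = 105 + 15 + 2 = 122.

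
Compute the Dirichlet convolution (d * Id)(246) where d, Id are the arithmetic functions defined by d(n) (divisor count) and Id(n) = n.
(d * Id)(246) = 860

Divisors of 246: [1, 2, 3, 6, 41, 82, 123, 246]. For each d | 246:
  d = 1: d(1) · Id(246/1) = 1 · 246 = 246
  d = 2: d(2) · Id(246/2) = 2 · 123 = 246
  d = 3: d(3) · Id(246/3) = 2 · 82 = 164
  d = 6: d(6) · Id(246/6) = 4 · 41 = 164
  d = 41: d(41) · Id(246/41) = 2 · 6 = 12
  d = 82: d(82) · Id(246/82) = 4 · 3 = 12
  d = 123: d(123) · Id(246/123) = 4 · 2 = 8
  d = 246: d(246) · Id(246/246) = 8 · 1 = 8
Summing: (d * Id)(246) = 246 + 246 + 164 + 164 + 12 + 12 + 8 + 8 = 860.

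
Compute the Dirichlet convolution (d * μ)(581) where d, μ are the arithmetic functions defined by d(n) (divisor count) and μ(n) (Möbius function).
(d * μ)(581) = 1

Divisors of 581: [1, 7, 83, 581]. For each d | 581:
  d = 1: d(1) · μ(581/1) = 1 · 1 = 1
  d = 7: d(7) · μ(581/7) = 2 · -1 = -2
  d = 83: d(83) · μ(581/83) = 2 · -1 = -2
  d = 581: d(581) · μ(581/581) = 4 · 1 = 4
Summing: (d * μ)(581) = 1 + -2 + -2 + 4 = 1.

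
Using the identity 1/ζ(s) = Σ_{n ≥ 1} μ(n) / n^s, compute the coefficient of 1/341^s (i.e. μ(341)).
μ(341) = 1

Factor n = 341 = 11 · 31. μ(n) = 0 if any exponent ≥ 2 (not squarefree); otherwise μ(n) = (−1)^{ω(n)} where ω(n) is the number of distinct prime factors. Applying: μ(341) = 1.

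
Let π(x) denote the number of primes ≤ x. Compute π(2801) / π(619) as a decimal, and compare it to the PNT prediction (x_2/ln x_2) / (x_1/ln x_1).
π(2801)/π(619) = 408/114 ≈ 3.5789;  PNT prediction ≈ 3.6645.

π(619) = 114 and π(2801) = 408, so π(2801)/π(619) ≈ 3.5789. The PNT-predicted ratio is (2801/ln(2801)) / (619/ln(619)) ≈ 3.6645. The two agree to within a few percent, as expected.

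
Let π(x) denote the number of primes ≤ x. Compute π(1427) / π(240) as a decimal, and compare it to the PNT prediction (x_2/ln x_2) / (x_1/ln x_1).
π(1427)/π(240) = 225/52 ≈ 4.3269;  PNT prediction ≈ 4.4865.

π(240) = 52 and π(1427) = 225, so π(1427)/π(240) ≈ 4.3269. The PNT-predicted ratio is (1427/ln(1427)) / (240/ln(240)) ≈ 4.4865. The two agree to within a few percent, as expected.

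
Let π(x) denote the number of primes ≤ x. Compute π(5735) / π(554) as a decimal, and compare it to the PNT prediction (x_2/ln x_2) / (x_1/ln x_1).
π(5735)/π(554) = 753/101 ≈ 7.4554;  PNT prediction ≈ 7.5563.

π(554) = 101 and π(5735) = 753, so π(5735)/π(554) ≈ 7.4554. The PNT-predicted ratio is (5735/ln(5735)) / (554/ln(554)) ≈ 7.5563. The two agree to within a few percent, as expected.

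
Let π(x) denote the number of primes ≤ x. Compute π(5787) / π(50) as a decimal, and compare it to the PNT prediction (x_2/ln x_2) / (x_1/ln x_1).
π(5787)/π(50) = 759/15 ≈ 50.6000;  PNT prediction ≈ 52.2634.

π(50) = 15 and π(5787) = 759, so π(5787)/π(50) ≈ 50.6000. The PNT-predicted ratio is (5787/ln(5787)) / (50/ln(50)) ≈ 52.2634. The two agree to within a few percent, as expected.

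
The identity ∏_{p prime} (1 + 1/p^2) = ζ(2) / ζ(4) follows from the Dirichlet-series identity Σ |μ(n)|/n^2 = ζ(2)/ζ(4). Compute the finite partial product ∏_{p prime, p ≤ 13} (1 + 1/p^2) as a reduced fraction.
∏ = 1037000/693693

The primes p ≤ 13 are [2, 3, 5, 7, 11, 13]. For each, (1 + 1/p^2) = (p^2 + 1)/p^2. Multiplying these fractions over p ∈ [2, 3, 5, 7, 11, 13] gives 1037000/693693. (In the limit P → ∞ this tends to ζ(2)/ζ(4).)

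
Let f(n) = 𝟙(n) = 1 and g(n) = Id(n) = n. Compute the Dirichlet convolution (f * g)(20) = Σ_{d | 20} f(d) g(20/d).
(𝟙 * Id)(20) = 42

Divisors of 20: [1, 2, 4, 5, 10, 20]. For each d | 20:
  d = 1: 𝟙(1) · Id(20/1) = 1 · 20 = 20
  d = 2: 𝟙(2) · Id(20/2) = 1 · 10 = 10
  d = 4: 𝟙(4) · Id(20/4) = 1 · 5 = 5
  d = 5: 𝟙(5) · Id(20/5) = 1 · 4 = 4
  d = 10: 𝟙(10) · Id(20/10) = 1 · 2 = 2
  d = 20: 𝟙(20) · Id(20/20) = 1 · 1 = 1
Summing: (𝟙 * Id)(20) = 20 + 10 + 5 + 4 + 2 + 1 = 42.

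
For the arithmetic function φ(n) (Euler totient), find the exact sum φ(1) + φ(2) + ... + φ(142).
Σ_{n ≤ 142} φ(n) = 6162

Compute φ(n) for each 1 ≤ n ≤ 142: φ(1) = 1, φ(2) = 1, φ(3) = 2, φ(4) = 2, φ(5) = 4, φ(6) = 2, φ(7) = 6, φ(8) = 4, φ(9) = 6, φ(10) = 4, φ(11) = 10, φ(12) = 4, φ(13) = 12, φ(14) = 6, φ(15) = 8, φ(16) = 8, φ(17) = 16, φ(18) = 6, φ(19) = 18, φ(20) = 8, φ(21) = 12, φ(22) = 10, φ(23) = 22, φ(24) = 8, φ(25) = 20, φ(26) = 12, φ(27) = 18, φ(28) = 12, φ(29) = 28, φ(30) = 8, φ(31) = 30, φ(32) = 16, φ(33) = 20, φ(34) = 16, φ(35) = 24, φ(36) = 12, φ(37) = 36, φ(38) = 18, φ(39) = 24, φ(40) = 16, φ(41) = 40, φ(42) = 12, φ(43) = 42, φ(44) = 20, φ(45) = 24, φ(46) = 22, φ(47) = 46, φ(48) = 16, φ(49) = 42, φ(50) = 20, φ(51) = 32, φ(52) = 24, φ(53) = 52, φ(54) = 18, φ(55) = 40, φ(56) = 24, φ(57) = 36, φ(58) = 28, φ(59) = 58, φ(60) = 16, φ(61) = 60, φ(62) = 30, φ(63) = 36, φ(64) = 32, φ(65) = 48, φ(66) = 20, φ(67) = 66, φ(68) = 32, φ(69) = 44, φ(70) = 24, φ(71) = 70, φ(72) = 24, φ(73) = 72, φ(74) = 36, φ(75) = 40, φ(76) = 36, φ(77) = 60, φ(78) = 24, φ(79) = 78, φ(80) = 32, φ(81) = 54, φ(82) = 40, φ(83) = 82, φ(84) = 24, φ(85) = 64, φ(86) = 42, φ(87) = 56, φ(88) = 40, φ(89) = 88, φ(90) = 24, φ(91) = 72, φ(92) = 44, φ(93) = 60, φ(94) = 46, φ(95) = 72, φ(96) = 32, φ(97) = 96, φ(98) = 42, φ(99) = 60, φ(100) = 40, φ(101) = 100, φ(102) = 32, φ(103) = 102, φ(104) = 48, φ(105) = 48, φ(106) = 52, φ(107) = 106, φ(108) = 36, φ(109) = 108, φ(110) = 40, φ(111) = 72, φ(112) = 48, φ(113) = 112, φ(114) = 36, φ(115) = 88, φ(116) = 56, φ(117) = 72, φ(118) = 58, φ(119) = 96, φ(120) = 32, φ(121) = 110, φ(122) = 60, φ(123) = 80, φ(124) = 60, φ(125) = 100, φ(126) = 36, φ(127) = 126, φ(128) = 64, φ(129) = 84, φ(130) = 48, φ(131) = 130, φ(132) = 40, φ(133) = 108, φ(134) = 66, φ(135) = 72, φ(136) = 64, φ(137) = 136, φ(138) = 44, φ(139) = 138, φ(140) = 48, φ(141) = 92, φ(142) = 70. Summing all 142 values: 6162. (Average order: Σ_{n ≤ x} φ(n) ~ (3/π²) x². For x = 142, (3/π²)·142² ≈ 6129.12.)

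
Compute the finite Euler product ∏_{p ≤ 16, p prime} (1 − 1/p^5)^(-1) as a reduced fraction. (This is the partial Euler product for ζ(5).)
∏ = 2548391272552125/2457639696903844

The primes p ≤ 16 are [2, 3, 5, 7, 11, 13]. For each prime, (1 − 1/p^5)^(-1) = p^5 / (p^5 − 1). The product is (1 − 1/2^5)^(-1), (1 − 1/3^5)^(-1), (1 − 1/5^5)^(-1), (1 − 1/7^5)^(-1), (1 − 1/11^5)^(-1), (1 − 1/13^5)^(-1) = ∏ p^5 / (p^5 − 1) = 2548391272552125/2457639696903844.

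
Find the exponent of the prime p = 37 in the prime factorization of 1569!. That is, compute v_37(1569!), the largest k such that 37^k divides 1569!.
v_37(1569!) = 43

Legendre's formula: v_p(n!) = Σ_{k ≥ 1} ⌊n / p^k⌋. For p = 37, n = 1569, the terms are:
  ⌊1569/37^1⌋ = ⌊1569/37⌋ = 42
  ⌊1569/37^2⌋ = ⌊1569/1369⌋ = 1
(the next term ⌊1569/37^3⌋ = 0, terminating the sum). Summing: v_37(1569!) = 42 + 1 = 43.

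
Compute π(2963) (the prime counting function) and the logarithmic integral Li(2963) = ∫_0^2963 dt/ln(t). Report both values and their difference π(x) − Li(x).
π(2963) = 427;  Li(2963) ≈ 438.13;  π(x) − Li(x) ≈ -11.13.

Direct count of primes ≤ 2963 gives π(2963) = 427. Numerical evaluation of the logarithmic integral gives Li(2963) ≈ 438.13. The difference π(x) − Li(x) ≈ -11.13 is typically negative for small/moderate x (Li(x) overestimates), though Littlewood's theorem shows this sign changes infinitely often.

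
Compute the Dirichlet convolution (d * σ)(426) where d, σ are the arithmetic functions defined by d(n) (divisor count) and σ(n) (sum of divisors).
(d * σ)(426) = 2220

Divisors of 426: [1, 2, 3, 6, 71, 142, 213, 426]. For each d | 426:
  d = 1: d(1) · σ(426/1) = 1 · 864 = 864
  d = 2: d(2) · σ(426/2) = 2 · 288 = 576
  d = 3: d(3) · σ(426/3) = 2 · 216 = 432
  d = 6: d(6) · σ(426/6) = 4 · 72 = 288
  d = 71: d(71) · σ(426/71) = 2 · 12 = 24
  d = 142: d(142) · σ(426/142) = 4 · 4 = 16
  d = 213: d(213) · σ(426/213) = 4 · 3 = 12
  d = 426: d(426) · σ(426/426) = 8 · 1 = 8
Summing: (d * σ)(426) = 864 + 576 + 432 + 288 + 24 + 16 + 12 + 8 = 2220.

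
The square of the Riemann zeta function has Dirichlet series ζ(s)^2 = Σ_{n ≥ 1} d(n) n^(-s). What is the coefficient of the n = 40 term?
d(40) = 8

ζ(s)^2 = (Σ 1/m^s)(Σ 1/k^s). The coefficient of 1/n^s in the product is the number of ordered pairs (m, k) with mk = n, which equals d(n). For n = 40, divisors are [1, 2, 4, 5, 8, 10, 20, 40], so d(40) = 8.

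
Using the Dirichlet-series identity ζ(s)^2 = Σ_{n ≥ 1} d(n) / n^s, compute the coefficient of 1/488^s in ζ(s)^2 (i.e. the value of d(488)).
d(488) = 8

ζ(s)^2 = (Σ 1/m^s)(Σ 1/k^s). The coefficient of 1/n^s in the product is the number of ordered pairs (m, k) with mk = n, which equals d(n). For n = 488, divisors are [1, 2, 4, 8, 61, 122, 244, 488], so d(488) = 8.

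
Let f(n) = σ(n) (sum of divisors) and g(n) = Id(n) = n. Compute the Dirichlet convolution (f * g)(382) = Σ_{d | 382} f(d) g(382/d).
(σ * Id)(382) = 1915

Divisors of 382: [1, 2, 191, 382]. For each d | 382:
  d = 1: σ(1) · Id(382/1) = 1 · 382 = 382
  d = 2: σ(2) · Id(382/2) = 3 · 191 = 573
  d = 191: σ(191) · Id(382/191) = 192 · 2 = 384
  d = 382: σ(382) · Id(382/382) = 576 · 1 = 576
Summing: (σ * Id)(382) = 382 + 573 + 384 + 576 = 1915.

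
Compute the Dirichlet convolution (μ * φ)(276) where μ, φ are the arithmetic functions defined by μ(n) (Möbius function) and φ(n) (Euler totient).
(μ * φ)(276) = 21

Divisors of 276: [1, 2, 3, 4, 6, 12, 23, 46, 69, 92, 138, 276]. For each d | 276:
  d = 1: μ(1) · φ(276/1) = 1 · 88 = 88
  d = 2: μ(2) · φ(276/2) = -1 · 44 = -44
  d = 3: μ(3) · φ(276/3) = -1 · 44 = -44
  d = 4: μ(4) · φ(276/4) = 0 · 44 = 0
  d = 6: μ(6) · φ(276/6) = 1 · 22 = 22
  d = 12: μ(12) · φ(276/12) = 0 · 22 = 0
  d = 23: μ(23) · φ(276/23) = -1 · 4 = -4
  d = 46: μ(46) · φ(276/46) = 1 · 2 = 2
  d = 69: μ(69) · φ(276/69) = 1 · 2 = 2
  d = 92: μ(92) · φ(276/92) = 0 · 2 = 0
  d = 138: μ(138) · φ(276/138) = -1 · 1 = -1
  d = 276: μ(276) · φ(276/276) = 0 · 1 = 0
Summing: (μ * φ)(276) = 88 + -44 + -44 + 0 + 22 + 0 + -4 + 2 + 2 + 0 + -1 + 0 = 21.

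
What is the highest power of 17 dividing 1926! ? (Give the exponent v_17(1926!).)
v_17(1926!) = 119

Legendre's formula: v_p(n!) = Σ_{k ≥ 1} ⌊n / p^k⌋. For p = 17, n = 1926, the terms are:
  ⌊1926/17^1⌋ = ⌊1926/17⌋ = 113
  ⌊1926/17^2⌋ = ⌊1926/289⌋ = 6
(the next term ⌊1926/17^3⌋ = 0, terminating the sum). Summing: v_17(1926!) = 113 + 6 = 119.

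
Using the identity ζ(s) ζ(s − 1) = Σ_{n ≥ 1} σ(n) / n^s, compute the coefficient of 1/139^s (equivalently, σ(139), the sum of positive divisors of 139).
σ(139) = 140

In the product (Σ m^0/m^s)(Σ k / k^s) = Σ (Σ_{d | n} d) / n^s, the coefficient of 1/n^s is σ(n) = Σ_{d | n} d. For n = 139, divisors are [1, 139]; summing: σ(139) = 140.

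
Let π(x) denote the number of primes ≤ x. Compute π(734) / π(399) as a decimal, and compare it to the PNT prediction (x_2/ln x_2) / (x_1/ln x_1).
π(734)/π(399) = 130/78 ≈ 1.6667;  PNT prediction ≈ 1.6697.

π(399) = 78 and π(734) = 130, so π(734)/π(399) ≈ 1.6667. The PNT-predicted ratio is (734/ln(734)) / (399/ln(399)) ≈ 1.6697. The two agree to within a few percent, as expected.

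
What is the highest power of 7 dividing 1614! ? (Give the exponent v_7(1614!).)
v_7(1614!) = 266

Legendre's formula: v_p(n!) = Σ_{k ≥ 1} ⌊n / p^k⌋. For p = 7, n = 1614, the terms are:
  ⌊1614/7^1⌋ = ⌊1614/7⌋ = 230
  ⌊1614/7^2⌋ = ⌊1614/49⌋ = 32
  ⌊1614/7^3⌋ = ⌊1614/343⌋ = 4
(the next term ⌊1614/7^4⌋ = 0, terminating the sum). Summing: v_7(1614!) = 230 + 32 + 4 = 266.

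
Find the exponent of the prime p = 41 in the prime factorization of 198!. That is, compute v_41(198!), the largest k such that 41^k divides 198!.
v_41(198!) = 4

Legendre's formula: v_p(n!) = Σ_{k ≥ 1} ⌊n / p^k⌋. For p = 41, n = 198, the terms are:
  ⌊198/41^1⌋ = ⌊198/41⌋ = 4
(the next term ⌊198/41^2⌋ = 0, terminating the sum). Summing: v_41(198!) = 4 = 4.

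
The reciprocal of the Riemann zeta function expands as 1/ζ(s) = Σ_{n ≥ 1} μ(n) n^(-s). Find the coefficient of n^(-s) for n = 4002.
μ(4002) = 1

Factor n = 4002 = 2 · 3 · 23 · 29. μ(n) = 0 if any exponent ≥ 2 (not squarefree); otherwise μ(n) = (−1)^{ω(n)} where ω(n) is the number of distinct prime factors. Applying: μ(4002) = 1.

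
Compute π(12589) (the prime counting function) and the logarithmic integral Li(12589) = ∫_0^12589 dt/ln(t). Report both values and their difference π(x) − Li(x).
π(12589) = 1504;  Li(12589) ≈ 1523.65;  π(x) − Li(x) ≈ -19.65.

Direct count of primes ≤ 12589 gives π(12589) = 1504. Numerical evaluation of the logarithmic integral gives Li(12589) ≈ 1523.65. The difference π(x) − Li(x) ≈ -19.65 is typically negative for small/moderate x (Li(x) overestimates), though Littlewood's theorem shows this sign changes infinitely often.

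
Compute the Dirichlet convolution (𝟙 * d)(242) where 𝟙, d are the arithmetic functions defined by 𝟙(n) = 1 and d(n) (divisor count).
(𝟙 * d)(242) = 18

Divisors of 242: [1, 2, 11, 22, 121, 242]. For each d | 242:
  d = 1: 𝟙(1) · d(242/1) = 1 · 6 = 6
  d = 2: 𝟙(2) · d(242/2) = 1 · 3 = 3
  d = 11: 𝟙(11) · d(242/11) = 1 · 4 = 4
  d = 22: 𝟙(22) · d(242/22) = 1 · 2 = 2
  d = 121: 𝟙(121) · d(242/121) = 1 · 2 = 2
  d = 242: 𝟙(242) · d(242/242) = 1 · 1 = 1
Summing: (𝟙 * d)(242) = 6 + 3 + 4 + 2 + 2 + 1 = 18.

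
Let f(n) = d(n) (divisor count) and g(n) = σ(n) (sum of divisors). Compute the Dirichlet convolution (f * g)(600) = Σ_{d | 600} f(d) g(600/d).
(d * σ)(600) = 11592

Divisors of 600: [1, 2, 3, 4, 5, 6, 8, 10, 12, 15, 20, 24, 25, 30, 40, 50, 60, 75, 100, 120, 150, 200, 300, 600]. For each d | 600:
  d = 1: d(1) · σ(600/1) = 1 · 1860 = 1860
  d = 2: d(2) · σ(600/2) = 2 · 868 = 1736
  d = 3: d(3) · σ(600/3) = 2 · 465 = 930
  d = 4: d(4) · σ(600/4) = 3 · 372 = 1116
  d = 5: d(5) · σ(600/5) = 2 · 360 = 720
  d = 6: d(6) · σ(600/6) = 4 · 217 = 868
  d = 8: d(8) · σ(600/8) = 4 · 124 = 496
  d = 10: d(10) · σ(600/10) = 4 · 168 = 672
  d = 12: d(12) · σ(600/12) = 6 · 93 = 558
  d = 15: d(15) · σ(600/15) = 4 · 90 = 360
  d = 20: d(20) · σ(600/20) = 6 · 72 = 432
  d = 24: d(24) · σ(600/24) = 8 · 31 = 248
  d = 25: d(25) · σ(600/25) = 3 · 60 = 180
  d = 30: d(30) · σ(600/30) = 8 · 42 = 336
  d = 40: d(40) · σ(600/40) = 8 · 24 = 192
  d = 50: d(50) · σ(600/50) = 6 · 28 = 168
  d = 60: d(60) · σ(600/60) = 12 · 18 = 216
  d = 75: d(75) · σ(600/75) = 6 · 15 = 90
  d = 100: d(100) · σ(600/100) = 9 · 12 = 108
  d = 120: d(120) · σ(600/120) = 16 · 6 = 96
  d = 150: d(150) · σ(600/150) = 12 · 7 = 84
  d = 200: d(200) · σ(600/200) = 12 · 4 = 48
  d = 300: d(300) · σ(600/300) = 18 · 3 = 54
  d = 600: d(600) · σ(600/600) = 24 · 1 = 24
Summing: (d * σ)(600) = 1860 + 1736 + 930 + 1116 + 720 + 868 + 496 + 672 + 558 + 360 + 432 + 248 + 180 + 336 + 192 + 168 + 216 + 90 + 108 + 96 + 84 + 48 + 54 + 24 = 11592.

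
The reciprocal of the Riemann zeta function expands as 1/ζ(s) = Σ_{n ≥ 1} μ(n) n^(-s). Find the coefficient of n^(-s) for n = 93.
μ(93) = 1

Factor n = 93 = 3 · 31. μ(n) = 0 if any exponent ≥ 2 (not squarefree); otherwise μ(n) = (−1)^{ω(n)} where ω(n) is the number of distinct prime factors. Applying: μ(93) = 1.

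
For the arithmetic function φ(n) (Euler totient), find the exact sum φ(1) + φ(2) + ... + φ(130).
Σ_{n ≤ 130} φ(n) = 5154

Compute φ(n) for each 1 ≤ n ≤ 130: φ(1) = 1, φ(2) = 1, φ(3) = 2, φ(4) = 2, φ(5) = 4, φ(6) = 2, φ(7) = 6, φ(8) = 4, φ(9) = 6, φ(10) = 4, φ(11) = 10, φ(12) = 4, φ(13) = 12, φ(14) = 6, φ(15) = 8, φ(16) = 8, φ(17) = 16, φ(18) = 6, φ(19) = 18, φ(20) = 8, φ(21) = 12, φ(22) = 10, φ(23) = 22, φ(24) = 8, φ(25) = 20, φ(26) = 12, φ(27) = 18, φ(28) = 12, φ(29) = 28, φ(30) = 8, φ(31) = 30, φ(32) = 16, φ(33) = 20, φ(34) = 16, φ(35) = 24, φ(36) = 12, φ(37) = 36, φ(38) = 18, φ(39) = 24, φ(40) = 16, φ(41) = 40, φ(42) = 12, φ(43) = 42, φ(44) = 20, φ(45) = 24, φ(46) = 22, φ(47) = 46, φ(48) = 16, φ(49) = 42, φ(50) = 20, φ(51) = 32, φ(52) = 24, φ(53) = 52, φ(54) = 18, φ(55) = 40, φ(56) = 24, φ(57) = 36, φ(58) = 28, φ(59) = 58, φ(60) = 16, φ(61) = 60, φ(62) = 30, φ(63) = 36, φ(64) = 32, φ(65) = 48, φ(66) = 20, φ(67) = 66, φ(68) = 32, φ(69) = 44, φ(70) = 24, φ(71) = 70, φ(72) = 24, φ(73) = 72, φ(74) = 36, φ(75) = 40, φ(76) = 36, φ(77) = 60, φ(78) = 24, φ(79) = 78, φ(80) = 32, φ(81) = 54, φ(82) = 40, φ(83) = 82, φ(84) = 24, φ(85) = 64, φ(86) = 42, φ(87) = 56, φ(88) = 40, φ(89) = 88, φ(90) = 24, φ(91) = 72, φ(92) = 44, φ(93) = 60, φ(94) = 46, φ(95) = 72, φ(96) = 32, φ(97) = 96, φ(98) = 42, φ(99) = 60, φ(100) = 40, φ(101) = 100, φ(102) = 32, φ(103) = 102, φ(104) = 48, φ(105) = 48, φ(106) = 52, φ(107) = 106, φ(108) = 36, φ(109) = 108, φ(110) = 40, φ(111) = 72, φ(112) = 48, φ(113) = 112, φ(114) = 36, φ(115) = 88, φ(116) = 56, φ(117) = 72, φ(118) = 58, φ(119) = 96, φ(120) = 32, φ(121) = 110, φ(122) = 60, φ(123) = 80, φ(124) = 60, φ(125) = 100, φ(126) = 36, φ(127) = 126, φ(128) = 64, φ(129) = 84, φ(130) = 48. Summing all 130 values: 5154. (Average order: Σ_{n ≤ x} φ(n) ~ (3/π²) x². For x = 130, (3/π²)·130² ≈ 5136.98.)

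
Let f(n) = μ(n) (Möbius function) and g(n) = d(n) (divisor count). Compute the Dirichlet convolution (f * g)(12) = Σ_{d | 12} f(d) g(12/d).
(μ * d)(12) = 1

Divisors of 12: [1, 2, 3, 4, 6, 12]. For each d | 12:
  d = 1: μ(1) · d(12/1) = 1 · 6 = 6
  d = 2: μ(2) · d(12/2) = -1 · 4 = -4
  d = 3: μ(3) · d(12/3) = -1 · 3 = -3
  d = 4: μ(4) · d(12/4) = 0 · 2 = 0
  d = 6: μ(6) · d(12/6) = 1 · 2 = 2
  d = 12: μ(12) · d(12/12) = 0 · 1 = 0
Summing: (μ * d)(12) = 6 + -4 + -3 + 0 + 2 + 0 = 1.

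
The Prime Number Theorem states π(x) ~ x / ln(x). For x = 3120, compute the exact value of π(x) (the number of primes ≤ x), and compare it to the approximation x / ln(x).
π(3120) = 444;  x/ln(x) ≈ 387.79;  relative error ≈ 12.66%.

Directly count primes up to 3120: π(3120) = 444. The PNT approximation gives 3120/ln(3120) ≈ 3120/8.04559 ≈ 387.79. Relative error (π(x) − x/ln(x)) / π(x) ≈ 12.66%; the approximation is known to undercount slightly (Li(x) is a better estimate).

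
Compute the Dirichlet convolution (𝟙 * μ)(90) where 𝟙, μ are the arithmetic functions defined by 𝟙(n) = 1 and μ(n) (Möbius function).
(𝟙 * μ)(90) = 0

Divisors of 90: [1, 2, 3, 5, 6, 9, 10, 15, 18, 30, 45, 90]. For each d | 90:
  d = 1: 𝟙(1) · μ(90/1) = 1 · 0 = 0
  d = 2: 𝟙(2) · μ(90/2) = 1 · 0 = 0
  d = 3: 𝟙(3) · μ(90/3) = 1 · -1 = -1
  d = 5: 𝟙(5) · μ(90/5) = 1 · 0 = 0
  d = 6: 𝟙(6) · μ(90/6) = 1 · 1 = 1
  d = 9: 𝟙(9) · μ(90/9) = 1 · 1 = 1
  d = 10: 𝟙(10) · μ(90/10) = 1 · 0 = 0
  d = 15: 𝟙(15) · μ(90/15) = 1 · 1 = 1
  d = 18: 𝟙(18) · μ(90/18) = 1 · -1 = -1
  d = 30: 𝟙(30) · μ(90/30) = 1 · -1 = -1
  d = 45: 𝟙(45) · μ(90/45) = 1 · -1 = -1
  d = 90: 𝟙(90) · μ(90/90) = 1 · 1 = 1
Summing: (𝟙 * μ)(90) = 0 + 0 + -1 + 0 + 1 + 1 + 0 + 1 + -1 + -1 + -1 + 1 = 0.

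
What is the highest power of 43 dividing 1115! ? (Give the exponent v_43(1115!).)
v_43(1115!) = 25

Legendre's formula: v_p(n!) = Σ_{k ≥ 1} ⌊n / p^k⌋. For p = 43, n = 1115, the terms are:
  ⌊1115/43^1⌋ = ⌊1115/43⌋ = 25
(the next term ⌊1115/43^2⌋ = 0, terminating the sum). Summing: v_43(1115!) = 25 = 25.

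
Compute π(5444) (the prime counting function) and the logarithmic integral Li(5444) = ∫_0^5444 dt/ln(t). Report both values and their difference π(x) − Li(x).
π(5444) = 720;  Li(5444) ≈ 736.15;  π(x) − Li(x) ≈ -16.15.

Direct count of primes ≤ 5444 gives π(5444) = 720. Numerical evaluation of the logarithmic integral gives Li(5444) ≈ 736.15. The difference π(x) − Li(x) ≈ -16.15 is typically negative for small/moderate x (Li(x) overestimates), though Littlewood's theorem shows this sign changes infinitely often.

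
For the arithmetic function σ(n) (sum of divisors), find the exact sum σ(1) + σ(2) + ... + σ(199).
Σ_{n ≤ 199} σ(n) = 32579

Compute σ(n) for each 1 ≤ n ≤ 199: σ(1) = 1, σ(2) = 3, σ(3) = 4, σ(4) = 7, σ(5) = 6, σ(6) = 12, σ(7) = 8, σ(8) = 15, σ(9) = 13, σ(10) = 18, σ(11) = 12, σ(12) = 28, σ(13) = 14, σ(14) = 24, σ(15) = 24, σ(16) = 31, σ(17) = 18, σ(18) = 39, σ(19) = 20, σ(20) = 42, σ(21) = 32, σ(22) = 36, σ(23) = 24, σ(24) = 60, σ(25) = 31, σ(26) = 42, σ(27) = 40, σ(28) = 56, σ(29) = 30, σ(30) = 72, σ(31) = 32, σ(32) = 63, σ(33) = 48, σ(34) = 54, σ(35) = 48, σ(36) = 91, σ(37) = 38, σ(38) = 60, σ(39) = 56, σ(40) = 90, σ(41) = 42, σ(42) = 96, σ(43) = 44, σ(44) = 84, σ(45) = 78, σ(46) = 72, σ(47) = 48, σ(48) = 124, σ(49) = 57, σ(50) = 93, σ(51) = 72, σ(52) = 98, σ(53) = 54, σ(54) = 120, σ(55) = 72, σ(56) = 120, σ(57) = 80, σ(58) = 90, σ(59) = 60, σ(60) = 168, σ(61) = 62, σ(62) = 96, σ(63) = 104, σ(64) = 127, σ(65) = 84, σ(66) = 144, σ(67) = 68, σ(68) = 126, σ(69) = 96, σ(70) = 144, σ(71) = 72, σ(72) = 195, σ(73) = 74, σ(74) = 114, σ(75) = 124, σ(76) = 140, σ(77) = 96, σ(78) = 168, σ(79) = 80, σ(80) = 186, σ(81) = 121, σ(82) = 126, σ(83) = 84, σ(84) = 224, σ(85) = 108, σ(86) = 132, σ(87) = 120, σ(88) = 180, σ(89) = 90, σ(90) = 234, σ(91) = 112, σ(92) = 168, σ(93) = 128, σ(94) = 144, σ(95) = 120, σ(96) = 252, σ(97) = 98, σ(98) = 171, σ(99) = 156, σ(100) = 217, σ(101) = 102, σ(102) = 216, σ(103) = 104, σ(104) = 210, σ(105) = 192, σ(106) = 162, σ(107) = 108, σ(108) = 280, σ(109) = 110, σ(110) = 216, σ(111) = 152, σ(112) = 248, σ(113) = 114, σ(114) = 240, σ(115) = 144, σ(116) = 210, σ(117) = 182, σ(118) = 180, σ(119) = 144, σ(120) = 360, σ(121) = 133, σ(122) = 186, σ(123) = 168, σ(124) = 224, σ(125) = 156, σ(126) = 312, σ(127) = 128, σ(128) = 255, σ(129) = 176, σ(130) = 252, σ(131) = 132, σ(132) = 336, σ(133) = 160, σ(134) = 204, σ(135) = 240, σ(136) = 270, σ(137) = 138, σ(138) = 288, σ(139) = 140, σ(140) = 336, σ(141) = 192, σ(142) = 216, σ(143) = 168, σ(144) = 403, σ(145) = 180, σ(146) = 222, σ(147) = 228, σ(148) = 266, σ(149) = 150, σ(150) = 372, σ(151) = 152, σ(152) = 300, σ(153) = 234, σ(154) = 288, σ(155) = 192, σ(156) = 392, σ(157) = 158, σ(158) = 240, σ(159) = 216, σ(160) = 378, σ(161) = 192, σ(162) = 363, σ(163) = 164, σ(164) = 294, σ(165) = 288, σ(166) = 252, σ(167) = 168, σ(168) = 480, σ(169) = 183, σ(170) = 324, σ(171) = 260, σ(172) = 308, σ(173) = 174, σ(174) = 360, σ(175) = 248, σ(176) = 372, σ(177) = 240, σ(178) = 270, σ(179) = 180, σ(180) = 546, σ(181) = 182, σ(182) = 336, σ(183) = 248, σ(184) = 360, σ(185) = 228, σ(186) = 384, σ(187) = 216, σ(188) = 336, σ(189) = 320, σ(190) = 360, σ(191) = 192, σ(192) = 508, σ(193) = 194, σ(194) = 294, σ(195) = 336, σ(196) = 399, σ(197) = 198, σ(198) = 468, σ(199) = 200. Summing all 199 values: 32579. (Average order: Σ_{n ≤ x} σ(n) ~ (π²/12) x². For x = 199, (π²/12)·199² ≈ 32570.52.)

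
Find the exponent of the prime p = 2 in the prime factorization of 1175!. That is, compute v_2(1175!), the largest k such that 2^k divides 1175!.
v_2(1175!) = 1169

Legendre's formula: v_p(n!) = Σ_{k ≥ 1} ⌊n / p^k⌋. For p = 2, n = 1175, the terms are:
  ⌊1175/2^1⌋ = ⌊1175/2⌋ = 587
  ⌊1175/2^2⌋ = ⌊1175/4⌋ = 293
  ⌊1175/2^3⌋ = ⌊1175/8⌋ = 146
  ⌊1175/2^4⌋ = ⌊1175/16⌋ = 73
  ⌊1175/2^5⌋ = ⌊1175/32⌋ = 36
  ⌊1175/2^6⌋ = ⌊1175/64⌋ = 18
  ⌊1175/2^7⌋ = ⌊1175/128⌋ = 9
  ⌊1175/2^8⌋ = ⌊1175/256⌋ = 4
  ⌊1175/2^9⌋ = ⌊1175/512⌋ = 2
  ⌊1175/2^10⌋ = ⌊1175/1024⌋ = 1
(the next term ⌊1175/2^11⌋ = 0, terminating the sum). Summing: v_2(1175!) = 587 + 293 + 146 + 73 + 36 + 18 + 9 + 4 + 2 + 1 = 1169.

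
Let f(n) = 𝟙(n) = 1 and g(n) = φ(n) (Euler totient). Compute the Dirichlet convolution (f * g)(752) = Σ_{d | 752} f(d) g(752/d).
(𝟙 * φ)(752) = 752

Divisors of 752: [1, 2, 4, 8, 16, 47, 94, 188, 376, 752]. For each d | 752:
  d = 1: 𝟙(1) · φ(752/1) = 1 · 368 = 368
  d = 2: 𝟙(2) · φ(752/2) = 1 · 184 = 184
  d = 4: 𝟙(4) · φ(752/4) = 1 · 92 = 92
  d = 8: 𝟙(8) · φ(752/8) = 1 · 46 = 46
  d = 16: 𝟙(16) · φ(752/16) = 1 · 46 = 46
  d = 47: 𝟙(47) · φ(752/47) = 1 · 8 = 8
  d = 94: 𝟙(94) · φ(752/94) = 1 · 4 = 4
  d = 188: 𝟙(188) · φ(752/188) = 1 · 2 = 2
  d = 376: 𝟙(376) · φ(752/376) = 1 · 1 = 1
  d = 752: 𝟙(752) · φ(752/752) = 1 · 1 = 1
Summing: (𝟙 * φ)(752) = 368 + 184 + 92 + 46 + 46 + 8 + 4 + 2 + 1 + 1 = 752.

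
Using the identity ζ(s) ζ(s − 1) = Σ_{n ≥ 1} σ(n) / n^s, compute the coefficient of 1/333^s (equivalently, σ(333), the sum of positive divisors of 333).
σ(333) = 494

In the product (Σ m^0/m^s)(Σ k / k^s) = Σ (Σ_{d | n} d) / n^s, the coefficient of 1/n^s is σ(n) = Σ_{d | n} d. For n = 333, divisors are [1, 3, 9, 37, 111, 333]; summing: σ(333) = 494.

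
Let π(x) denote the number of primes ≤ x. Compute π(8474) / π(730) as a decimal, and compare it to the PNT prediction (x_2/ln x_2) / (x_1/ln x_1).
π(8474)/π(730) = 1059/129 ≈ 8.2093;  PNT prediction ≈ 8.4616.

π(730) = 129 and π(8474) = 1059, so π(8474)/π(730) ≈ 8.2093. The PNT-predicted ratio is (8474/ln(8474)) / (730/ln(730)) ≈ 8.4616. The two agree to within a few percent, as expected.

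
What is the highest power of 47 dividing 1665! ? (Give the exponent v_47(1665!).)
v_47(1665!) = 35

Legendre's formula: v_p(n!) = Σ_{k ≥ 1} ⌊n / p^k⌋. For p = 47, n = 1665, the terms are:
  ⌊1665/47^1⌋ = ⌊1665/47⌋ = 35
(the next term ⌊1665/47^2⌋ = 0, terminating the sum). Summing: v_47(1665!) = 35 = 35.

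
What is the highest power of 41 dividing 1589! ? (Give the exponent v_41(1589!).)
v_41(1589!) = 38

Legendre's formula: v_p(n!) = Σ_{k ≥ 1} ⌊n / p^k⌋. For p = 41, n = 1589, the terms are:
  ⌊1589/41^1⌋ = ⌊1589/41⌋ = 38
(the next term ⌊1589/41^2⌋ = 0, terminating the sum). Summing: v_41(1589!) = 38 = 38.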